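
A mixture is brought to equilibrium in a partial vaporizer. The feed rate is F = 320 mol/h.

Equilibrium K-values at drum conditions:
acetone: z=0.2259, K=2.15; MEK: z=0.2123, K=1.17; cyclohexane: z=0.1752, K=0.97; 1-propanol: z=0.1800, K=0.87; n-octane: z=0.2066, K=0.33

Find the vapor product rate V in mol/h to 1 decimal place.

V = 120.7 mol/h

Let β = V/F and solve Σ zᵢ(Kᵢ−1)/(1+β(Kᵢ−1)) = 0.
g(0) = ΣzᵢKᵢ − 1 = 0.1288 and g(1) = 1 − Σzᵢ/Kᵢ = -0.3001, so a root lies in (0, 1).
Newton–Raphson from β = 0.5:
  β = 0.5000: g = -0.04031, g' = -0.3390 → β = 0.3811
  β = 0.3811: g = -0.00130, g' = -0.3206 → β = 0.3770
Converged at β = 0.3770.
Then V = β·F = 0.3770·320 = 120.7 mol/h and L = F − V = 199.3 mol/h.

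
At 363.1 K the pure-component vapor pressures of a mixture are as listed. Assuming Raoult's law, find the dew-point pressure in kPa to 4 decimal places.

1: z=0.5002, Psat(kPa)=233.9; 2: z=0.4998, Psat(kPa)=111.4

At the dew point ψ → 1, so Σzᵢ/Kᵢ = 1 with Kᵢ = Pᵢˢᵃᵗ/P ⇒ 1/P = Σzᵢ/Pᵢˢᵃᵗ.
1/P = 0.5002/233.9 + 0.4998/111.4 = 0.0066251 ⇒ P = 150.9421 kPa

Pdew = 150.9421 kPa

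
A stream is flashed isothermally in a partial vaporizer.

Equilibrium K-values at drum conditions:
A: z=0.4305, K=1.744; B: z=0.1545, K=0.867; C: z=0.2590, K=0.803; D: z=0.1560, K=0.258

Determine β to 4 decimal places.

Let β = V/F and solve Σ zᵢ(Kᵢ−1)/(1+β(Kᵢ−1)) = 0.
Check two-phase: ΣzᵢKᵢ = 1.1330 > 1 and Σzᵢ/Kᵢ = 1.3522 > 1, so g(0) = 0.1330 > 0 and g(1) = -0.3522 < 0.
Newton–Raphson from β = 0.3:
  β = 0.3000: g = 0.03732, g' = -0.3157 → β = 0.4182
  β = 0.4182: g = -0.00091, g' = -0.3342 → β = 0.4155
Converged at β = 0.4155.

β = 0.4155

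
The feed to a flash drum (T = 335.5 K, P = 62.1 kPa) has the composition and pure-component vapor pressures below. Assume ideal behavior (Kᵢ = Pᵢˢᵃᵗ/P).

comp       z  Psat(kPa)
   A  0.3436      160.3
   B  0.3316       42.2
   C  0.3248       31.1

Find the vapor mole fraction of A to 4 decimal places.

Raoult's law: Kᵢ = Pᵢˢᵃᵗ/P = Pᵢˢᵃᵗ/62.1.
  K_A = 160.3/62.1 = 2.581320, K_B = 42.2/62.1 = 0.679549, K_C = 31.1/62.1 = 0.500805
Newton–Raphson from β = 0.43:
  β = 0.4300: g = -0.00627, g' = -0.4815 → β = 0.4170
Converged at β = 0.4170.
Compositions from xᵢ = zᵢ/(1+β(Kᵢ−1)), yᵢ = Kᵢxᵢ:
  A: x = 0.2071, y = 0.5345
  B: x = 0.3828, y = 0.2601
  C: x = 0.4102, y = 0.2054

y_A = 0.5345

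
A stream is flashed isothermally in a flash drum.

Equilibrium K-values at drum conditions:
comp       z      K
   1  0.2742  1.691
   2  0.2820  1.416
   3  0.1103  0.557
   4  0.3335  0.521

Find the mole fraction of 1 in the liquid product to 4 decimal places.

Let ψ = V/F and solve Σ zᵢ(Kᵢ−1)/(1+ψ(Kᵢ−1)) = 0.
Feasibility: ΣzᵢKᵢ = 1.0982, Σzᵢ/Kᵢ = 1.1994 — both > 1, two phases present.
Iterate (Newton) starting at ψ = 0.5:
  ψ = 0.5000: g = -0.03489, g' = -0.2738 → ψ = 0.3726
  ψ = 0.3726: g = -0.00072, g' = -0.2638 → ψ = 0.3698
Converged at ψ = 0.3698.
Compositions from xᵢ = zᵢ/(1+ψ(Kᵢ−1)), yᵢ = Kᵢxᵢ:
  1: x = 0.2184, y = 0.3693
  2: x = 0.2444, y = 0.3461
  3: x = 0.1319, y = 0.0735
  4: x = 0.4053, y = 0.2112

x_1 = 0.2184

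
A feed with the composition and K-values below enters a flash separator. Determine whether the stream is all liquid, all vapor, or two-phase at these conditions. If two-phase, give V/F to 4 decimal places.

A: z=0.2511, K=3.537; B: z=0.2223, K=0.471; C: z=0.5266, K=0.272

ΣzᵢKᵢ = 1.1361; Σzᵢ/Kᵢ = 2.4790.
Both exceed 1, so a two-phase solution exists.
Material balance + equilibrium reduce to Σ zᵢ(Kᵢ−1)/(1+ψ(Kᵢ−1)) = 0.
Iterate (Newton) starting at ψ = 0.61:
  ψ = 0.6100: g = -0.61317, g' = -1.2877 → ψ = 0.1338
  ψ = 0.1338: g = -0.07572, g' = -1.3154 → ψ = 0.0763
  ψ = 0.0763: g = 0.00534, g' = -1.5151 → ψ = 0.0798
Converged at ψ = 0.0798.

two-phase, V/F = 0.0798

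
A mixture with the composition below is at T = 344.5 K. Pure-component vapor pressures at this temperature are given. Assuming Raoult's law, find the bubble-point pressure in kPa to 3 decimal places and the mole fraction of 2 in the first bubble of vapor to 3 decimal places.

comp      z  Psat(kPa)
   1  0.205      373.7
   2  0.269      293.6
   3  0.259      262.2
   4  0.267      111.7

At the bubble point ψ → 0, so ΣzᵢKᵢ = 1 with Kᵢ = Pᵢˢᵃᵗ/P ⇒ P = ΣzᵢPᵢˢᵃᵗ.
P = 0.205·373.7 + 0.269·293.6 + 0.259·262.2 + 0.267·111.7 = 253.321 kPa
yᵢ = zᵢPᵢˢᵃᵗ/P ⇒ y_2 = 0.269·293.6/253.321 = 0.312

Pbub = 253.321 kPa, y_2 = 0.312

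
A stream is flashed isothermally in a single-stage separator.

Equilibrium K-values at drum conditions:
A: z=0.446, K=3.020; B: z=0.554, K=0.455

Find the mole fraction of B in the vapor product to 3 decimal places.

Rachford–Rice: g(V/F) = Σ zᵢ(Kᵢ−1)/(1+V/F(Kᵢ−1)) = 0.
Feasibility: ΣzᵢKᵢ = 1.599, Σzᵢ/Kᵢ = 1.365 — both > 1, two phases present.
Binary case is linear: z₁(K₁−1)(1+V/F(K₂−1)) + z₂(K₂−1)(1+V/F(K₁−1)) = 0
⇒ V/F = [z₁(K₁−1)+z₂(K₂−1)] / [−(K₁−1)(K₂−1)] = 0.5990/1.1009 = 0.544
Compositions from xᵢ = zᵢ/(1+V/F(Kᵢ−1)), yᵢ = Kᵢxᵢ:
  A: x = 0.212, y = 0.642
  B: x = 0.788, y = 0.358

y_B = 0.358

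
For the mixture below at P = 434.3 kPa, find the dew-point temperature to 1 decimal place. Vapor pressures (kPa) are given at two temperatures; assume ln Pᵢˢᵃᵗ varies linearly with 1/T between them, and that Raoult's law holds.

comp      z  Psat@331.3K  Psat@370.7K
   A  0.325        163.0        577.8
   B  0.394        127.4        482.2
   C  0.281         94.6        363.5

T = 368.5 K

Dew-point temperature: Σzᵢ·P/Pᵢˢᵃᵗ(T) = 1. Interpolate ln Pᵢˢᵃᵗ = aᵢ + bᵢ/T.
  T = 331.3 K: ΣzᵢP/Pᵢˢᵃᵗ = 3.4991
  T = 370.7 K: ΣzᵢP/Pᵢˢᵃᵗ = 0.9349
  T = 351.0 K: ΣzᵢP/Pᵢˢᵃᵗ = 1.7427
  T = 360.9 K: ΣzᵢP/Pᵢˢᵃᵗ = 1.2636
  T = 365.8 K: ΣzᵢP/Pᵢˢᵃᵗ = 1.0847
  T = 368.2 K: ΣzᵢP/Pᵢˢᵃᵗ = 1.0080
Interpolating between 368.2 K and 370.7 K gives T ≈ 368.5 K.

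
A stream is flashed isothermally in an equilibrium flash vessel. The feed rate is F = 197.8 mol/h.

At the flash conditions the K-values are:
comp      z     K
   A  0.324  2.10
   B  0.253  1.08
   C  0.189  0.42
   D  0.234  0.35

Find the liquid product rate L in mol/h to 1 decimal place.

L = 152.7 mol/h

Newton–Raphson from β = 0.45:
  β = 0.450: g = -0.1054, g' = -0.491 → β = 0.235
  β = 0.235: g = -0.0035, g' = -0.472 → β = 0.228
Converged at β = 0.228.
Then V = β·F = 0.2278·197.8 = 45.1 mol/h and L = F − V = 152.7 mol/h.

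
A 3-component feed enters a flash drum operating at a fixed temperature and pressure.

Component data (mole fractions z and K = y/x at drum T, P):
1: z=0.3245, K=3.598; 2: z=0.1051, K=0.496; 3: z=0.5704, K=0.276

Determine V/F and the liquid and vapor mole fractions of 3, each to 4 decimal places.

Rachford–Rice: g(V/F) = Σ zᵢ(Kᵢ−1)/(1+V/F(Kᵢ−1)) = 0.
g(0) = ΣzᵢKᵢ − 1 = 0.3771 and g(1) = 1 − Σzᵢ/Kᵢ = -1.3688, so a root lies in (0, 1).
Iterate (Newton) starting at V/F = 0.35:
  V/F = 0.3500: g = -0.17590, g' = -1.1766 → V/F = 0.2005
  V/F = 0.2005: g = 0.01229, g' = -1.3891 → V/F = 0.2093
  V/F = 0.2093: g = 0.00010, g' = -1.3676 → V/F = 0.2094
Converged at V/F = 0.2094.
Compositions from xᵢ = zᵢ/(1+V/F(Kᵢ−1)), yᵢ = Kᵢxᵢ:
  1: x = 0.2102, y = 0.7562
  2: x = 0.1175, y = 0.0583
  3: x = 0.6723, y = 0.1856

V/F = 0.2094, x_3 = 0.6723, y_3 = 0.1856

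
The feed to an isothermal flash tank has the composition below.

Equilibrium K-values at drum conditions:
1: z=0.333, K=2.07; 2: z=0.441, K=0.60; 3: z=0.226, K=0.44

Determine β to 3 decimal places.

Newton–Raphson from β = 0.31:
  β = 0.310: g = -0.0870, g' = -0.411 → β = 0.098
  β = 0.098: g = 0.0049, g' = -0.468 → β = 0.109
Converged at β = 0.109.

β = 0.109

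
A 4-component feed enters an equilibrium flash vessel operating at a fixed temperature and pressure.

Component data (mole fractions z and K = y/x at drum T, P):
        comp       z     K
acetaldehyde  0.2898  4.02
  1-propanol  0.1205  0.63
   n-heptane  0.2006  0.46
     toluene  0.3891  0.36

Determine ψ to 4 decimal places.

Material balance + equilibrium reduce to Σ zᵢ(Kᵢ−1)/(1+ψ(Kᵢ−1)) = 0.
g(0) = ΣzᵢKᵢ − 1 = 0.4733 and g(1) = 1 − Σzᵢ/Kᵢ = -0.7803, so a root lies in (0, 1).
Newton iteration, ψ⁰ = 0.5:
  ψ = 0.5000: g = -0.22062, g' = -0.8988 → ψ = 0.2545
  ψ = 0.2545: g = 0.02253, g' = -1.1711 → ψ = 0.2738
  ψ = 0.2738: g = 0.00043, g' = -1.1273 → ψ = 0.2742
Converged at ψ = 0.2742.

ψ = 0.2742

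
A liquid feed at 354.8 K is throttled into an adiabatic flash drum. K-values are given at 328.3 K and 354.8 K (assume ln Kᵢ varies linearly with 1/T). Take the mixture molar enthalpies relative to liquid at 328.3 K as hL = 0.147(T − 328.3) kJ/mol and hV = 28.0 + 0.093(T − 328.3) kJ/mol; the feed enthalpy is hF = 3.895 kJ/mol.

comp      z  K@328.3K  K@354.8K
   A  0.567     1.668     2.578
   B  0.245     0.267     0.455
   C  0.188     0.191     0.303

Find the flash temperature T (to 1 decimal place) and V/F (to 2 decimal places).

T = 329.6 K, V/F = 0.13

Adiabatic flash: solve Rachford–Rice at each trial T, then check hF = ψ·hV(T) + (1−ψ)·hL(T).
  T = 328.3 K: K = (1.668, 0.267, 0.191), RR gives ψ = 0.092, H_out = 2.572 kJ/mol
  T = 354.8 K: K = (2.578, 0.455, 0.303), RR gives ψ = 0.644, H_out = 21.015 kJ/mol
  T = 341.6 K: K = (2.093, 0.353, 0.243), RR gives ψ = 0.418, H_out = 13.347 kJ/mol
  T = 335.0 K: K = (1.874, 0.308, 0.216), RR gives ψ = 0.279, H_out = 8.686 kJ/mol
  T = 331.6 K: K = (1.768, 0.287, 0.203), RR gives ψ = 0.192, H_out = 5.825 kJ/mol
  T = 330.0 K: K = (1.719, 0.277, 0.197), RR gives ψ = 0.146, H_out = 4.318 kJ/mol
Linear interpolation between T = 328.3 (H_out = 2.572) and T = 330.0 (H_out = 4.318) on hF = 3.895 gives T ≈ 329.6 K, at which ψ = 0.13.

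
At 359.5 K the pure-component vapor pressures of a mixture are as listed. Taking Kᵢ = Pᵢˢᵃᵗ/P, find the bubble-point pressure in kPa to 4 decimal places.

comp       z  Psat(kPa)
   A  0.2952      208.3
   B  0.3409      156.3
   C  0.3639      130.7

At the bubble point ψ → 0, so ΣzᵢKᵢ = 1 with Kᵢ = Pᵢˢᵃᵗ/P ⇒ P = ΣzᵢPᵢˢᵃᵗ.
P = 0.2952·208.3 + 0.3409·156.3 + 0.3639·130.7 = 162.3346 kPa

Pbub = 162.3346 kPa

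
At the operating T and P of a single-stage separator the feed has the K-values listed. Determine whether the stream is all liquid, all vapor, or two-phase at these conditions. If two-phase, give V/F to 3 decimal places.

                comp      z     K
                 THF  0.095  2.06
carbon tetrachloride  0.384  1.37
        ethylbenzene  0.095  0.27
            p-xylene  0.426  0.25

ΣzᵢKᵢ = 0.854; Σzᵢ/Kᵢ = 2.382.
Since ΣzᵢKᵢ < 1 the mixture is below its bubble point — single liquid phase.

all liquid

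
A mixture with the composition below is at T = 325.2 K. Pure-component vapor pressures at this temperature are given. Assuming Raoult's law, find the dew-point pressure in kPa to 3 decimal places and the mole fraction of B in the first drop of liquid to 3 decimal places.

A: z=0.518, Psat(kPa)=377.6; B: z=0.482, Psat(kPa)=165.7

At the dew point ψ → 1, so Σzᵢ/Kᵢ = 1 with Kᵢ = Pᵢˢᵃᵗ/P ⇒ 1/P = Σzᵢ/Pᵢˢᵃᵗ.
1/P = 0.518/377.6 + 0.482/165.7 = 0.004281 ⇒ P = 233.607 kPa
xᵢ = zᵢP/Pᵢˢᵃᵗ ⇒ x_B = 0.482·233.607/165.7 = 0.680

Pdew = 233.607 kPa, x_B = 0.680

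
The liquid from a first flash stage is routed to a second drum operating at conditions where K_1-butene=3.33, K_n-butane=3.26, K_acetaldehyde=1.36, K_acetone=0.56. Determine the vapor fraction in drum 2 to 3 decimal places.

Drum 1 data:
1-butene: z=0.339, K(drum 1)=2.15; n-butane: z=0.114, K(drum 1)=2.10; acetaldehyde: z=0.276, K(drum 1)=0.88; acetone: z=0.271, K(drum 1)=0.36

Drum 1:
Rachford–Rice: g(ψ₁) = Σ zᵢ(Kᵢ−1)/(1+ψ₁(Kᵢ−1)) = 0.
g(0) = ΣzᵢKᵢ − 1 = 0.309 and g(1) = 1 − Σzᵢ/Kᵢ = -0.278, so a root lies in (0, 1).
Newton–Raphson from ψ₁ = 0.5:
  ψ₁ = 0.500: g = 0.0381, g' = -0.483 → ψ₁ = 0.579
  ψ₁ = 0.579: g = -0.0005, g' = -0.498 → ψ₁ = 0.578
Converged at ψ₁ = 0.578.
Drum-1 compositions:
  1-butene: x = 0.204, y = 0.438
  n-butane: x = 0.070, y = 0.146
  acetaldehyde: x = 0.297, y = 0.261
  acetone: x = 0.430, y = 0.155
Drum-2 feed = drum-1 liquid: z₂ = (0.2036, 0.0697, 0.2966, 0.4301).
Drum 2:
Rachford–Rice: g(ψ₂) = Σ zᵢ(Kᵢ−1)/(1+ψ₂(Kᵢ−1)) = 0.
Check two-phase: ΣzᵢKᵢ = 1.550 > 1 and Σzᵢ/Kᵢ = 1.069 > 1, so g(0) = 0.550 > 0 and g(1) = -0.069 < 0.
Iterate (Newton) starting at ψ₂ = 0.5:
  ψ₂ = 0.500: g = 0.1410, g' = -0.479 → ψ₂ = 0.794
  ψ₂ = 0.794: g = 0.0149, g' = -0.402 → ψ₂ = 0.831
Converged at ψ₂ = 0.831.
  1-butene: x = 0.069, y = 0.231
  n-butane: x = 0.024, y = 0.079
  acetaldehyde: x = 0.228, y = 0.310
  acetone: x = 0.678, y = 0.380

V/F (drum 2) = 0.831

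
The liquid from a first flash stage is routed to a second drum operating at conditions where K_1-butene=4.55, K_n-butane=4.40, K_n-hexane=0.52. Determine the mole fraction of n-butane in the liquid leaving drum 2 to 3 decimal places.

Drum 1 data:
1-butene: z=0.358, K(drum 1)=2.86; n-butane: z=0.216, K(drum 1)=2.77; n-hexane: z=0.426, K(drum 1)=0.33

x_n-butane (drum 2) = 0.047

Drum 1:
Material balance + equilibrium reduce to Σ zᵢ(Kᵢ−1)/(1+ψ₁(Kᵢ−1)) = 0.
Feasibility: ΣzᵢKᵢ = 1.763, Σzᵢ/Kᵢ = 1.494 — both > 1, two phases present.
Iterate (Newton) starting at ψ₁ = 0.5:
  ψ₁ = 0.500: g = 0.1186, g' = -0.955 → ψ₁ = 0.624
  ψ₁ = 0.624: g = -0.0008, g' = -0.983 → ψ₁ = 0.623
Converged at ψ₁ = 0.623.
Drum-1 compositions:
  1-butene: x = 0.166, y = 0.474
  n-butane: x = 0.103, y = 0.284
  n-hexane: x = 0.732, y = 0.241
Drum-2 feed = drum-1 liquid: z₂ = (0.1658, 0.1027, 0.7315).
Drum 2:
Rachford–Rice: g(ψ₂) = Σ zᵢ(Kᵢ−1)/(1+ψ₂(Kᵢ−1)) = 0.
Feasibility: ΣzᵢKᵢ = 1.587, Σzᵢ/Kᵢ = 1.467 — both > 1, two phases present.
Newton iteration, ψ₂⁰ = 0.44:
  ψ₂ = 0.440: g = -0.0755, g' = -0.780 → ψ₂ = 0.343
  ψ₂ = 0.343: g = 0.0061, g' = -0.919 → ψ₂ = 0.350
Converged at ψ₂ = 0.350.
  1-butene: x = 0.074, y = 0.336
  n-butane: x = 0.047, y = 0.206
  n-hexane: x = 0.879, y = 0.457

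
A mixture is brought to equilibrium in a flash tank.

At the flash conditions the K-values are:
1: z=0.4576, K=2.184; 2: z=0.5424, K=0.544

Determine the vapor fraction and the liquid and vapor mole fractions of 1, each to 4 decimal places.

ψ = 0.5454, x_1 = 0.2780, y_1 = 0.6073

Let ψ = V/F and solve Σ zᵢ(Kᵢ−1)/(1+ψ(Kᵢ−1)) = 0.
Check two-phase: ΣzᵢKᵢ = 1.2945 > 1 and Σzᵢ/Kᵢ = 1.2066 > 1, so g(0) = 0.2945 > 0 and g(1) = -0.2066 < 0.
Binary case is linear: z₁(K₁−1)(1+ψ(K₂−1)) + z₂(K₂−1)(1+ψ(K₁−1)) = 0
⇒ ψ = [z₁(K₁−1)+z₂(K₂−1)] / [−(K₁−1)(K₂−1)] = 0.29446/0.53990 = 0.5454
Compositions from xᵢ = zᵢ/(1+ψ(Kᵢ−1)), yᵢ = Kᵢxᵢ:
  1: x = 0.2780, y = 0.6073
  2: x = 0.7220, y = 0.3927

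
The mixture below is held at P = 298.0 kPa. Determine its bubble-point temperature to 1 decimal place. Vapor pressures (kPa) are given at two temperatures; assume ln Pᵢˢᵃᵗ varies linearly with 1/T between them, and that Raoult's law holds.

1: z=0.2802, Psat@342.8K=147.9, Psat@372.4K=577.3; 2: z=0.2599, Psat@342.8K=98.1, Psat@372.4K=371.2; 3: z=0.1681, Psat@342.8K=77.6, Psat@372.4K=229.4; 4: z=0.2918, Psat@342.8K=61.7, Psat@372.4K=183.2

Bubble-point temperature: ΣzᵢPᵢˢᵃᵗ(T) = P. Interpolate ln Pᵢˢᵃᵗ = aᵢ + bᵢ/T.
  T = 342.8 K: ΣzᵢPᵢˢᵃᵗ = 97.99 kPa
  T = 372.4 K: ΣzᵢPᵢˢᵃᵗ = 350.25 kPa
  T = 357.6 K: ΣzᵢPᵢˢᵃᵗ = 189.86 kPa
  T = 365.0 K: ΣzᵢPᵢˢᵃᵗ = 259.38 kPa
  T = 368.7 K: ΣzᵢPᵢˢᵃᵗ = 301.84 kPa
  T = 366.9 K: ΣzᵢPᵢˢᵃᵗ = 280.48 kPa
Interpolating between 366.9 K and 368.7 K gives T ≈ 368.4 K.

T = 368.4 K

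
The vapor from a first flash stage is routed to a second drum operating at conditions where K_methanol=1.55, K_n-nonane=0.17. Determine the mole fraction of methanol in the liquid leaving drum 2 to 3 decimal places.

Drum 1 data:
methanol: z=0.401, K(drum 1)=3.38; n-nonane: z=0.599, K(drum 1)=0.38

x_methanol (drum 2) = 0.601

Drum 1:
Material balance + equilibrium reduce to Σ zᵢ(Kᵢ−1)/(1+ψ₁(Kᵢ−1)) = 0.
Check two-phase: ΣzᵢKᵢ = 1.583 > 1 and Σzᵢ/Kᵢ = 1.695 > 1, so g(0) = 0.583 > 0 and g(1) = -0.695 < 0.
Binary case is linear: z₁(K₁−1)(1+ψ₁(K₂−1)) + z₂(K₂−1)(1+ψ₁(K₁−1)) = 0
⇒ ψ₁ = [z₁(K₁−1)+z₂(K₂−1)] / [−(K₁−1)(K₂−1)] = 0.5830/1.4756 = 0.395
Drum-1 compositions:
  methanol: x = 0.207, y = 0.699
  n-nonane: x = 0.793, y = 0.301
Drum-2 feed = drum-1 vapor: z₂ = (0.6985, 0.3015).
Drum 2:
Let ψ₂ = V/F and solve Σ zᵢ(Kᵢ−1)/(1+ψ₂(Kᵢ−1)) = 0.
Feasibility: ΣzᵢKᵢ = 1.134, Σzᵢ/Kᵢ = 2.224 — both > 1, two phases present.
Binary case is linear: z₁(K₁−1)(1+ψ₂(K₂−1)) + z₂(K₂−1)(1+ψ₂(K₁−1)) = 0
⇒ ψ₂ = [z₁(K₁−1)+z₂(K₂−1)] / [−(K₁−1)(K₂−1)] = 0.1340/0.4565 = 0.293
  methanol: x = 0.601, y = 0.932
  n-nonane: x = 0.399, y = 0.068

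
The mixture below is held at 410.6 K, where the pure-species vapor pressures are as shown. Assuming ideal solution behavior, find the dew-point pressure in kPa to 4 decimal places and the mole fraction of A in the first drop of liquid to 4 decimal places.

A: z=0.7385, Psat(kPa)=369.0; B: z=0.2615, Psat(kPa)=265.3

At the dew point ψ → 1, so Σzᵢ/Kᵢ = 1 with Kᵢ = Pᵢˢᵃᵗ/P ⇒ 1/P = Σzᵢ/Pᵢˢᵃᵗ.
1/P = 0.7385/369.0 + 0.2615/265.3 = 0.0029870 ⇒ P = 334.7805 kPa
xᵢ = zᵢP/Pᵢˢᵃᵗ ⇒ x_A = 0.7385·334.7805/369.0 = 0.6700

Pdew = 334.7805 kPa, x_A = 0.6700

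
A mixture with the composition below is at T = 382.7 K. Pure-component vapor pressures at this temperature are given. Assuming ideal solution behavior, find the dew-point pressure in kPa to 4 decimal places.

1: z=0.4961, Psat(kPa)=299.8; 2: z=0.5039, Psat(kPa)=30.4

At the dew point ψ → 1, so Σzᵢ/Kᵢ = 1 with Kᵢ = Pᵢˢᵃᵗ/P ⇒ 1/P = Σzᵢ/Pᵢˢᵃᵗ.
1/P = 0.4961/299.8 + 0.5039/30.4 = 0.0182304 ⇒ P = 54.8533 kPa

Pdew = 54.8533 kPa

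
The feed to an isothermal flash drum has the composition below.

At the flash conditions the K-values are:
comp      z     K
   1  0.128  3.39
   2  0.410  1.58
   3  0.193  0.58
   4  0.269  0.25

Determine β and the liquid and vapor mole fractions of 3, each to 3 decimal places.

β = 0.343, x_3 = 0.226, y_3 = 0.131

Iterate (Newton) starting at β = 0.37:
  β = 0.370: g = -0.0171, g' = -0.637 → β = 0.343
Converged at β = 0.343.
Compositions from xᵢ = zᵢ/(1+β(Kᵢ−1)), yᵢ = Kᵢxᵢ:
  1: x = 0.070, y = 0.238
  2: x = 0.342, y = 0.540
  3: x = 0.226, y = 0.131
  4: x = 0.362, y = 0.091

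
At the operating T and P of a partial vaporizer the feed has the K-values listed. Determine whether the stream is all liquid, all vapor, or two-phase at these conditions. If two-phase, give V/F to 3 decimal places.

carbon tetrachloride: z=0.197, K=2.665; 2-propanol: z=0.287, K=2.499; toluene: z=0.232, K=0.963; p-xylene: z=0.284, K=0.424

two-phase, V/F = 0.842

ΣzᵢKᵢ = 1.586; Σzᵢ/Kᵢ = 1.099.
Both exceed 1, so a two-phase solution exists.
Let ψ = V/F and solve Σ zᵢ(Kᵢ−1)/(1+ψ(Kᵢ−1)) = 0.
Iterate (Newton) starting at ψ = 0.5:
  ψ = 0.500: g = 0.1864, g' = -0.560 → ψ = 0.833
  ψ = 0.833: g = 0.0053, g' = -0.572 → ψ = 0.842
Converged at ψ = 0.842.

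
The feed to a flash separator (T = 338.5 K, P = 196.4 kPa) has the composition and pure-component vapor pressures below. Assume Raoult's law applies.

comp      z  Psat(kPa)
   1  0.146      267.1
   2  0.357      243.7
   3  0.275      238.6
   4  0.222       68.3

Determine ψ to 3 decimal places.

ψ = 0.316

Raoult's law: Kᵢ = Pᵢˢᵃᵗ/P = Pᵢˢᵃᵗ/196.4.
  K_1 = 267.1/196.4 = 1.35998, K_2 = 243.7/196.4 = 1.24084, K_3 = 238.6/196.4 = 1.21487, K_4 = 68.3/196.4 = 0.34776
Material balance + equilibrium reduce to Σ zᵢ(Kᵢ−1)/(1+ψ(Kᵢ−1)) = 0.
Check two-phase: ΣzᵢKᵢ = 1.053 > 1 and Σzᵢ/Kᵢ = 1.260 > 1, so g(0) = 0.053 > 0 and g(1) = -0.260 < 0.
Newton iteration, ψ⁰ = 0.42:
  ψ = 0.420: g = -0.0215, g' = -0.221 → ψ = 0.323
  ψ = 0.323: g = -0.0013, g' = -0.196 → ψ = 0.316
Converged at ψ = 0.316.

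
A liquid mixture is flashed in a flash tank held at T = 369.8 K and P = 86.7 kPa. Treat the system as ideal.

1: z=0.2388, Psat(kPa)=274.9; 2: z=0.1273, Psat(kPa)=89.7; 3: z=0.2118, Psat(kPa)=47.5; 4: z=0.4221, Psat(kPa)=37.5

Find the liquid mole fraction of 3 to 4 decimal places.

Raoult's law: Kᵢ = Pᵢˢᵃᵗ/P = Pᵢˢᵃᵗ/86.7.
  K_1 = 274.9/86.7 = 3.170704, K_2 = 89.7/86.7 = 1.034602, K_3 = 47.5/86.7 = 0.547866, K_4 = 37.5/86.7 = 0.432526
Rachford–Rice: g(V/F) = Σ zᵢ(Kᵢ−1)/(1+V/F(Kᵢ−1)) = 0.
g(0) = ΣzᵢKᵢ − 1 = 0.1875 and g(1) = 1 − Σzᵢ/Kᵢ = -0.5608, so a root lies in (0, 1).
Iterate (Newton) starting at V/F = 0.5:
  V/F = 0.5000: g = -0.20525, g' = -0.5961 → V/F = 0.1557
  V/F = 0.1557: g = 0.02604, g' = -0.8424 → V/F = 0.1866
  V/F = 0.1866: g = 0.00081, g' = -0.7918 → V/F = 0.1876
Converged at V/F = 0.1876.
Compositions from xᵢ = zᵢ/(1+V/F(Kᵢ−1)), yᵢ = Kᵢxᵢ:
  1: x = 0.1697, y = 0.5380
  2: x = 0.1265, y = 0.1309
  3: x = 0.2314, y = 0.1268
  4: x = 0.4724, y = 0.2043

x_3 = 0.2314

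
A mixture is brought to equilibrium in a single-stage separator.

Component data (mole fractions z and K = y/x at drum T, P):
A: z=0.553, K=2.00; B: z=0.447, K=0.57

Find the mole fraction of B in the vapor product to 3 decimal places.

Let ψ = V/F and solve Σ zᵢ(Kᵢ−1)/(1+ψ(Kᵢ−1)) = 0.
g(0) = ΣzᵢKᵢ − 1 = 0.361 and g(1) = 1 − Σzᵢ/Kᵢ = -0.061, so a root lies in (0, 1).
Binary case is linear: z₁(K₁−1)(1+ψ(K₂−1)) + z₂(K₂−1)(1+ψ(K₁−1)) = 0
⇒ ψ = [z₁(K₁−1)+z₂(K₂−1)] / [−(K₁−1)(K₂−1)] = 0.3608/0.4300 = 0.839
Compositions from xᵢ = zᵢ/(1+ψ(Kᵢ−1)), yᵢ = Kᵢxᵢ:
  A: x = 0.301, y = 0.601
  B: x = 0.699, y = 0.399

y_B = 0.399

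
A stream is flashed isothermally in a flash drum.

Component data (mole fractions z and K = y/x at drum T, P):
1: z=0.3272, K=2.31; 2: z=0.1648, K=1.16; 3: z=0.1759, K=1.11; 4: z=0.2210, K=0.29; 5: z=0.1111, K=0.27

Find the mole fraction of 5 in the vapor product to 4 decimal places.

y_5 = 0.0417

Material balance + equilibrium reduce to Σ zᵢ(Kᵢ−1)/(1+β(Kᵢ−1)) = 0.
Feasibility: ΣzᵢKᵢ = 1.2363, Σzᵢ/Kᵢ = 1.6157 — both > 1, two phases present.
Newton iteration, β⁰ = 0.49:
  β = 0.4900: g = -0.06302, g' = -0.6193 → β = 0.3882
  β = 0.3882: g = -0.00229, g' = -0.5801 → β = 0.3843
Converged at β = 0.3843.
Compositions from xᵢ = zᵢ/(1+β(Kᵢ−1)), yᵢ = Kᵢxᵢ:
  1: x = 0.2176, y = 0.5027
  2: x = 0.1553, y = 0.1801
  3: x = 0.1688, y = 0.1873
  4: x = 0.3039, y = 0.0881
  5: x = 0.1544, y = 0.0417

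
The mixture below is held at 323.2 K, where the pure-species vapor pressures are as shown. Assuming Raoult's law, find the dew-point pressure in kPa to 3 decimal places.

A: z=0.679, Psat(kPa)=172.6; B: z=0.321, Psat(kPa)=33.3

Pdew = 73.672 kPa

At the dew point ψ → 1, so Σzᵢ/Kᵢ = 1 with Kᵢ = Pᵢˢᵃᵗ/P ⇒ 1/P = Σzᵢ/Pᵢˢᵃᵗ.
1/P = 0.679/172.6 + 0.321/33.3 = 0.013574 ⇒ P = 73.672 kPa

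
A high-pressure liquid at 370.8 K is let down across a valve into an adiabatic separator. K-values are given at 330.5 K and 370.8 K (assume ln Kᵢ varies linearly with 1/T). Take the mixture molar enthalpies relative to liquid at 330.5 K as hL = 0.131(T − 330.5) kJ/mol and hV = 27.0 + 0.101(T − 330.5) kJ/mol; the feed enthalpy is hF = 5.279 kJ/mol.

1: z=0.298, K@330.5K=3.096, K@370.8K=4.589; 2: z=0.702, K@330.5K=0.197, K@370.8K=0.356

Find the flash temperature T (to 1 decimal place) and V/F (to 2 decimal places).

T = 345.1 K, V/F = 0.13

Adiabatic flash: solve Rachford–Rice at each trial T, then check hF = ψ·hV(T) + (1−ψ)·hL(T).
  T = 330.5 K: K = (3.096, 0.197), RR gives ψ = 0.036, H_out = 0.977 kJ/mol
  T = 370.8 K: K = (4.589, 0.356), RR gives ψ = 0.267, H_out = 12.169 kJ/mol
  T = 350.6 K: K = (3.810, 0.269), RR gives ψ = 0.158, H_out = 6.803 kJ/mol
  T = 340.6 K: K = (3.447, 0.232), RR gives ψ = 0.101, H_out = 4.017 kJ/mol
  T = 345.6 K: K = (3.627, 0.250), RR gives ψ = 0.130, H_out = 5.430 kJ/mol
  T = 343.1 K: K = (3.536, 0.241), RR gives ψ = 0.116, H_out = 4.729 kJ/mol
  T = 344.4 K: K = (3.583, 0.245), RR gives ψ = 0.123, H_out = 5.095 kJ/mol
Linear interpolation between T = 344.4 (H_out = 5.095) and T = 345.6 (H_out = 5.430) on hF = 5.279 gives T ≈ 345.1 K, at which ψ = 0.13.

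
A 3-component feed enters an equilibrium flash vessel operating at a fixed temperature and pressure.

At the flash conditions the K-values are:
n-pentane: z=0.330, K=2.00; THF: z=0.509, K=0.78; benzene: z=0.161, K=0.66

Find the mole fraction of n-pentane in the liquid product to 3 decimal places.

Material balance + equilibrium reduce to Σ zᵢ(Kᵢ−1)/(1+β(Kᵢ−1)) = 0.
Check two-phase: ΣzᵢKᵢ = 1.163 > 1 and Σzᵢ/Kᵢ = 1.062 > 1, so g(0) = 0.163 > 0 and g(1) = -0.062 < 0.
Iterate (Newton) starting at β = 0.6:
  β = 0.600: g = 0.0085, g' = -0.191 → β = 0.644
  β = 0.644: g = 0.0001, g' = -0.186 → β = 0.645
Converged at β = 0.645.
Compositions from xᵢ = zᵢ/(1+β(Kᵢ−1)), yᵢ = Kᵢxᵢ:
  n-pentane: x = 0.201, y = 0.401
  THF: x = 0.593, y = 0.463
  benzene: x = 0.206, y = 0.136

x_n-pentane = 0.201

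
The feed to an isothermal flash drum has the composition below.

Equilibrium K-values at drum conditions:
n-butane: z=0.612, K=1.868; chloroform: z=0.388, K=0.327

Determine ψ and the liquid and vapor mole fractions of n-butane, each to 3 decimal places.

Material balance + equilibrium reduce to Σ zᵢ(Kᵢ−1)/(1+ψ(Kᵢ−1)) = 0.
Check two-phase: ΣzᵢKᵢ = 1.270 > 1 and Σzᵢ/Kᵢ = 1.514 > 1, so g(0) = 0.270 > 0 and g(1) = -0.514 < 0.
Binary case is linear: z₁(K₁−1)(1+ψ(K₂−1)) + z₂(K₂−1)(1+ψ(K₁−1)) = 0
⇒ ψ = [z₁(K₁−1)+z₂(K₂−1)] / [−(K₁−1)(K₂−1)] = 0.2701/0.5842 = 0.462
Compositions from xᵢ = zᵢ/(1+ψ(Kᵢ−1)), yᵢ = Kᵢxᵢ:
  n-butane: x = 0.437, y = 0.816
  chloroform: x = 0.563, y = 0.184

ψ = 0.462, x_n-butane = 0.437, y_n-butane = 0.816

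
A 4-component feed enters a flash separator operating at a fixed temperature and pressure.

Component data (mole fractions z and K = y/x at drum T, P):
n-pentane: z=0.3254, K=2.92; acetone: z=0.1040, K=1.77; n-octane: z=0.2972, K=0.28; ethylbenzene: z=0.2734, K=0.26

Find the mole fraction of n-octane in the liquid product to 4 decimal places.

Let β = V/F and solve Σ zᵢ(Kᵢ−1)/(1+β(Kᵢ−1)) = 0.
Feasibility: ΣzᵢKᵢ = 1.2885, Σzᵢ/Kᵢ = 2.2832 — both > 1, two phases present.
Newton–Raphson from β = 0.5:
  β = 0.5000: g = -0.27891, g' = -1.0978 → β = 0.2459
  β = 0.2459: g = -0.01564, g' = -1.0483 → β = 0.2310
  β = 0.2310: g = 0.00008, g' = -1.0596 → β = 0.2311
Converged at β = 0.2311.
Compositions from xᵢ = zᵢ/(1+β(Kᵢ−1)), yᵢ = Kᵢxᵢ:
  n-pentane: x = 0.2254, y = 0.6582
  acetone: x = 0.0883, y = 0.1563
  n-octane: x = 0.3565, y = 0.0998
  ethylbenzene: x = 0.3298, y = 0.0857

x_n-octane = 0.3565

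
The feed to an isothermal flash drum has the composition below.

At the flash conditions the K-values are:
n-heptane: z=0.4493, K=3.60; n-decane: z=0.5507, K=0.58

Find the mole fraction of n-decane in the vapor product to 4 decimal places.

Binary case is linear: z₁(K₁−1)(1+V/F(K₂−1)) + z₂(K₂−1)(1+V/F(K₁−1)) = 0
⇒ V/F = [z₁(K₁−1)+z₂(K₂−1)] / [−(K₁−1)(K₂−1)] = 0.93689/1.09200 = 0.8580
Compositions from xᵢ = zᵢ/(1+V/F(Kᵢ−1)), yᵢ = Kᵢxᵢ:
  n-heptane: x = 0.1391, y = 0.5007
  n-decane: x = 0.8609, y = 0.4993

y_n-decane = 0.4993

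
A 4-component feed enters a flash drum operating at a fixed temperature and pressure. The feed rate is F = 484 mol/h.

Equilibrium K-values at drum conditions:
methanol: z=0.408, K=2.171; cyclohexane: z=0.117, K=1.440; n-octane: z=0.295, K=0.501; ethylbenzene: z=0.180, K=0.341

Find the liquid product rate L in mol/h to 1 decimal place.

L = 268.5 mol/h

Material balance + equilibrium reduce to Σ zᵢ(Kᵢ−1)/(1+V/F(Kᵢ−1)) = 0.
Check two-phase: ΣzᵢKᵢ = 1.263 > 1 and Σzᵢ/Kᵢ = 1.386 > 1, so g(0) = 0.263 > 0 and g(1) = -0.386 < 0.
Iterate (Newton) starting at V/F = 0.61:
  V/F = 0.610: g = -0.0907, g' = -0.575 → V/F = 0.452
  V/F = 0.452: g = -0.0038, g' = -0.536 → V/F = 0.445
Converged at V/F = 0.445.
Then V = V/F·F = 0.4452·484 = 215.5 mol/h and L = F − V = 268.5 mol/h.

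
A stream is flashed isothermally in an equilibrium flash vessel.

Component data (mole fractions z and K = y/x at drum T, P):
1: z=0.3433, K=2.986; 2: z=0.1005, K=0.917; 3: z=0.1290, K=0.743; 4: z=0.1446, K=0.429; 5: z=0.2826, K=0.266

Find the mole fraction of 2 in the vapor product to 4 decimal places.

y_2 = 0.0947

Rachford–Rice: g(ψ) = Σ zᵢ(Kᵢ−1)/(1+ψ(Kᵢ−1)) = 0.
Feasibility: ΣzᵢKᵢ = 1.3503, Σzᵢ/Kᵢ = 1.7977 — both > 1, two phases present.
Newton iteration, ψ⁰ = 0.5:
  ψ = 0.5000: g = -0.14790, g' = -0.8252 → ψ = 0.3208
  ψ = 0.3208: g = -0.00061, g' = -0.8472 → ψ = 0.3200
Converged at ψ = 0.3200.
Compositions from xᵢ = zᵢ/(1+ψ(Kᵢ−1)), yᵢ = Kᵢxᵢ:
  1: x = 0.2099, y = 0.6267
  2: x = 0.1032, y = 0.0947
  3: x = 0.1406, y = 0.1044
  4: x = 0.1769, y = 0.0759
  5: x = 0.3694, y = 0.0983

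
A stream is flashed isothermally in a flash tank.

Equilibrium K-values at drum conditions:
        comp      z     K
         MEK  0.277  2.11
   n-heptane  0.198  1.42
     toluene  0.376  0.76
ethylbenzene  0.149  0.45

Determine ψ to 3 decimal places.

ψ = 0.684

Material balance + equilibrium reduce to Σ zᵢ(Kᵢ−1)/(1+ψ(Kᵢ−1)) = 0.
Feasibility: ΣzᵢKᵢ = 1.218, Σzᵢ/Kᵢ = 1.097 — both > 1, two phases present.
Iterate (Newton) starting at ψ = 0.5:
  ψ = 0.500: g = 0.0509, g' = -0.279 → ψ = 0.683
  ψ = 0.683: g = 0.0004, g' = -0.278 → ψ = 0.684
Converged at ψ = 0.684.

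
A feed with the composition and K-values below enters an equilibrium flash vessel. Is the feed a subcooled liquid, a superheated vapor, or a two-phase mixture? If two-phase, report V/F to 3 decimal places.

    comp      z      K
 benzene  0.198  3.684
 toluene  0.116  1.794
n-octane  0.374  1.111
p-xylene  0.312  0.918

ΣzᵢKᵢ = 1.639; Σzᵢ/Kᵢ = 0.795.
Since Σzᵢ/Kᵢ < 1 the mixture is above its dew point — single vapor phase.

superheated vapor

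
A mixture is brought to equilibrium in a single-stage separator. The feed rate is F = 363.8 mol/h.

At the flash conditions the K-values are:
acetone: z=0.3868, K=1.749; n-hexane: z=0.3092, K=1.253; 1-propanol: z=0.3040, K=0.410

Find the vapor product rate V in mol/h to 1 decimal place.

Newton iteration, β⁰ = 0.5:
  β = 0.5000: g = 0.02581, g' = -0.3434 → β = 0.5752
  β = 0.5752: g = -0.00072, g' = -0.3635 → β = 0.5732
Converged at β = 0.5732.
Then V = β·F = 0.5732·363.8 = 208.5 mol/h and L = F − V = 155.3 mol/h.

V = 208.5 mol/h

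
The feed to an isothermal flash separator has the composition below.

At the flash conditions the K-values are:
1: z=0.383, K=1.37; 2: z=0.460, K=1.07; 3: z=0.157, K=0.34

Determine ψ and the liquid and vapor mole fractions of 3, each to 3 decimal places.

ψ = 0.479, x_3 = 0.230, y_3 = 0.078

Newton–Raphson from ψ = 0.66:
  ψ = 0.660: g = -0.0389, g' = -0.251 → ψ = 0.505
  ψ = 0.505: g = -0.0049, g' = -0.193 → ψ = 0.480
  ψ = 0.480: g = -0.0001, g' = -0.186 → ψ = 0.479
Converged at ψ = 0.479.
Compositions from xᵢ = zᵢ/(1+ψ(Kᵢ−1)), yᵢ = Kᵢxᵢ:
  1: x = 0.325, y = 0.446
  2: x = 0.445, y = 0.476
  3: x = 0.230, y = 0.078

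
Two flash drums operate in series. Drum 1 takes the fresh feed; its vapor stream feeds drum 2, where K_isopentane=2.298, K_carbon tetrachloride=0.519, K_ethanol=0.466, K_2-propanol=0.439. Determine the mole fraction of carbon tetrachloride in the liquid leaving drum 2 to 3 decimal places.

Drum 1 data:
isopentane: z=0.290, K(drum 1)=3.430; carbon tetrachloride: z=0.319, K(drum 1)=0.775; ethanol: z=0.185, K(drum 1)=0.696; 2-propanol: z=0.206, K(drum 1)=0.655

Drum 1:
Let ψ₁ = V/F and solve Σ zᵢ(Kᵢ−1)/(1+ψ₁(Kᵢ−1)) = 0.
g(0) = ΣzᵢKᵢ − 1 = 0.506 and g(1) = 1 − Σzᵢ/Kᵢ = -0.076, so a root lies in (0, 1).
Newton–Raphson from ψ₁ = 0.5:
  ψ₁ = 0.500: g = 0.0851, g' = -0.429 → ψ₁ = 0.698
  ψ₁ = 0.698: g = 0.0111, g' = -0.328 → ψ₁ = 0.732
  ψ₁ = 0.732: g = 0.0002, g' = -0.317 → ψ₁ = 0.733
Converged at ψ₁ = 0.733.
Drum-1 compositions:
  isopentane: x = 0.104, y = 0.358
  carbon tetrachloride: x = 0.382, y = 0.296
  ethanol: x = 0.238, y = 0.166
  2-propanol: x = 0.276, y = 0.181
Drum-2 feed = drum-1 vapor: z₂ = (0.3577, 0.2960, 0.1657, 0.1806).
Drum 2:
Let ψ₂ = V/F and solve Σ zᵢ(Kᵢ−1)/(1+ψ₂(Kᵢ−1)) = 0.
Feasibility: ΣzᵢKᵢ = 1.132, Σzᵢ/Kᵢ = 1.493 — both > 1, two phases present.
Newton iteration, ψ₂⁰ = 0.5:
  ψ₂ = 0.500: g = -0.1674, g' = -0.538 → ψ₂ = 0.189
  ψ₂ = 0.189: g = 0.0046, g' = -0.601 → ψ₂ = 0.196
Converged at ψ₂ = 0.196.
  isopentane: x = 0.285, y = 0.655
  carbon tetrachloride: x = 0.327, y = 0.170
  ethanol: x = 0.185, y = 0.086
  2-propanol: x = 0.203, y = 0.089

x_carbon tetrachloride (drum 2) = 0.327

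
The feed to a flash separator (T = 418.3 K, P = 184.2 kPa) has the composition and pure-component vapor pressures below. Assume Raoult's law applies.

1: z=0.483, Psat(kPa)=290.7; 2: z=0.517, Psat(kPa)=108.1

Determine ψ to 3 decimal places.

ψ = 0.275

Raoult's law: Kᵢ = Pᵢˢᵃᵗ/P = Pᵢˢᵃᵗ/184.2.
  K_1 = 290.7/184.2 = 1.57818, K_2 = 108.1/184.2 = 0.58686
Let ψ = V/F and solve Σ zᵢ(Kᵢ−1)/(1+ψ(Kᵢ−1)) = 0.
Feasibility: ΣzᵢKᵢ = 1.066, Σzᵢ/Kᵢ = 1.187 — both > 1, two phases present.
Newton iteration, ψ⁰ = 0.5:
  ψ = 0.500: g = -0.0526, g' = -0.237 → ψ = 0.279
  ψ = 0.279: g = -0.0008, g' = -0.232 → ψ = 0.275
Converged at ψ = 0.275.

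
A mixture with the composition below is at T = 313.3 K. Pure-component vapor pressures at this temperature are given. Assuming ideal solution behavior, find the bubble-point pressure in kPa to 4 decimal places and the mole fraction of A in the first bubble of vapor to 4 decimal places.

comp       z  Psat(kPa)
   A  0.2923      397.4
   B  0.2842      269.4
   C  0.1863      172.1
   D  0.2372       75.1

At the bubble point ψ → 0, so ΣzᵢKᵢ = 1 with Kᵢ = Pᵢˢᵃᵗ/P ⇒ P = ΣzᵢPᵢˢᵃᵗ.
P = 0.2923·397.4 + 0.2842·269.4 + 0.1863·172.1 + 0.2372·75.1 = 242.5994 kPa
yᵢ = zᵢPᵢˢᵃᵗ/P ⇒ y_A = 0.2923·397.4/242.5994 = 0.4788

Pbub = 242.5994 kPa, y_A = 0.4788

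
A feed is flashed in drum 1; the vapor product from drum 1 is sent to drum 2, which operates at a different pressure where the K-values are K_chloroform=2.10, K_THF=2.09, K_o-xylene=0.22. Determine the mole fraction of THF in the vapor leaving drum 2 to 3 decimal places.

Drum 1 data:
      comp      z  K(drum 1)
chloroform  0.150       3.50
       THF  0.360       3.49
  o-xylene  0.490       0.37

Drum 1:
Let ψ₁ = V/F and solve Σ zᵢ(Kᵢ−1)/(1+ψ₁(Kᵢ−1)) = 0.
g(0) = ΣzᵢKᵢ − 1 = 0.963 and g(1) = 1 − Σzᵢ/Kᵢ = -0.470, so a root lies in (0, 1).
Newton iteration, ψ₁⁰ = 0.41:
  ψ₁ = 0.410: g = 0.2125, g' = -1.129 → ψ₁ = 0.598
  ψ₁ = 0.598: g = 0.0148, g' = -1.012 → ψ₁ = 0.613
Converged at ψ₁ = 0.613.
Drum-1 compositions:
  chloroform: x = 0.059, y = 0.207
  THF: x = 0.143, y = 0.497
  o-xylene: x = 0.798, y = 0.295
Drum-2 feed = drum-1 vapor: z₂ = (0.2073, 0.4973, 0.2954).
Drum 2:
Newton iteration, ψ₂⁰ = 0.5:
  ψ₂ = 0.500: g = 0.1203, g' = -0.835 → ψ₂ = 0.644
  ψ₂ = 0.644: g = -0.0110, g' = -1.016 → ψ₂ = 0.633
Converged at ψ₂ = 0.633.
  chloroform: x = 0.122, y = 0.257
  THF: x = 0.294, y = 0.615
  o-xylene: x = 0.584, y = 0.128

y_THF (drum 2) = 0.615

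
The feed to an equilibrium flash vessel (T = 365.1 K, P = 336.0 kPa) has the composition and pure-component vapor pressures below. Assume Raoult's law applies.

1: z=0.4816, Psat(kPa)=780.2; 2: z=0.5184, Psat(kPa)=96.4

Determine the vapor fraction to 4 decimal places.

Raoult's law: Kᵢ = Pᵢˢᵃᵗ/P = Pᵢˢᵃᵗ/336.0.
  K_1 = 780.2/336.0 = 2.322024, K_2 = 96.4/336.0 = 0.286905
Let ψ = V/F and solve Σ zᵢ(Kᵢ−1)/(1+ψ(Kᵢ−1)) = 0.
Feasibility: ΣzᵢKᵢ = 1.2670, Σzᵢ/Kᵢ = 2.0143 — both > 1, two phases present.
Iterate (Newton) starting at ψ = 0.45:
  ψ = 0.4500: g = -0.14515, g' = -0.9025 → ψ = 0.2892
  ψ = 0.2892: g = -0.00510, g' = -0.8589 → ψ = 0.2832
Converged at ψ = 0.2832.

ψ = 0.2832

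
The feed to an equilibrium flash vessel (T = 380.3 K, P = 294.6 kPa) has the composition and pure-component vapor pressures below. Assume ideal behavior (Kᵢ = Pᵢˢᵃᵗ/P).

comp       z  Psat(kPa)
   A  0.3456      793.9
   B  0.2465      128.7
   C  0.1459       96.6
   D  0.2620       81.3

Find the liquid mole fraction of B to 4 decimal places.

Raoult's law: Kᵢ = Pᵢˢᵃᵗ/P = Pᵢˢᵃᵗ/294.6.
  K_A = 793.9/294.6 = 2.694840, K_B = 128.7/294.6 = 0.436864, K_C = 96.6/294.6 = 0.327902, K_D = 81.3/294.6 = 0.275967
Material balance + equilibrium reduce to Σ zᵢ(Kᵢ−1)/(1+V/F(Kᵢ−1)) = 0.
Check two-phase: ΣzᵢKᵢ = 1.1592 > 1 and Σzᵢ/Kᵢ = 2.0868 > 1, so g(0) = 0.1592 > 0 and g(1) = -1.0868 < 0.
Newton–Raphson from V/F = 0.64:
  V/F = 0.6400: g = -0.46164, g' = -1.0994 → V/F = 0.2201
  V/F = 0.2201: g = -0.07260, g' = -0.9136 → V/F = 0.1406
  V/F = 0.1406: g = 0.00274, g' = -0.9902 → V/F = 0.1434
Converged at V/F = 0.1434.
Compositions from xᵢ = zᵢ/(1+V/F(Kᵢ−1)), yᵢ = Kᵢxᵢ:
  A: x = 0.2780, y = 0.7492
  B: x = 0.2682, y = 0.1171
  C: x = 0.1615, y = 0.0529
  D: x = 0.2924, y = 0.0807

x_B = 0.2682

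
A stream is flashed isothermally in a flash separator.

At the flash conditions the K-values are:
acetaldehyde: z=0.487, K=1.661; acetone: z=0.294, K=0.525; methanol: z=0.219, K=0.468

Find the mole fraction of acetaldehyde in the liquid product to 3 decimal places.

Material balance + equilibrium reduce to Σ zᵢ(Kᵢ−1)/(1+ψ(Kᵢ−1)) = 0.
g(0) = ΣzᵢKᵢ − 1 = 0.066 and g(1) = 1 − Σzᵢ/Kᵢ = -0.321, so a root lies in (0, 1).
Iterate (Newton) starting at ψ = 0.34:
  ψ = 0.340: g = -0.0459, g' = -0.329 → ψ = 0.200
  ψ = 0.200: g = -0.0004, g' = -0.325 → ψ = 0.199
Converged at ψ = 0.199.
Compositions from xᵢ = zᵢ/(1+ψ(Kᵢ−1)), yᵢ = Kᵢxᵢ:
  acetaldehyde: x = 0.430, y = 0.715
  acetone: x = 0.325, y = 0.170
  methanol: x = 0.245, y = 0.115

x_acetaldehyde = 0.430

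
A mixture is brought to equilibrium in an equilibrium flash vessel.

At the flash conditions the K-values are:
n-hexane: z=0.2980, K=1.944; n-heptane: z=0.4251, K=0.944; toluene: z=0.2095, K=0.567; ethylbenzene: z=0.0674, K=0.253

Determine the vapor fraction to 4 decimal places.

ψ = 0.3939

Material balance + equilibrium reduce to Σ zᵢ(Kᵢ−1)/(1+ψ(Kᵢ−1)) = 0.
Check two-phase: ΣzᵢKᵢ = 1.1164 > 1 and Σzᵢ/Kᵢ = 1.2395 > 1, so g(0) = 0.1164 > 0 and g(1) = -0.2395 < 0.
Newton–Raphson from ψ = 0.46:
  ψ = 0.4600: g = -0.01828, g' = -0.2790 → ψ = 0.3945
  ψ = 0.3945: g = -0.00015, g' = -0.2751 → ψ = 0.3939
Converged at ψ = 0.3939.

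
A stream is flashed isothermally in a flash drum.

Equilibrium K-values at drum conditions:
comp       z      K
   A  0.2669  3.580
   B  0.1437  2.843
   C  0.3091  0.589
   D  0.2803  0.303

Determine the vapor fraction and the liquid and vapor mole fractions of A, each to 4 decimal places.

Rachford–Rice: g(ψ) = Σ zᵢ(Kᵢ−1)/(1+ψ(Kᵢ−1)) = 0.
Feasibility: ΣzᵢKᵢ = 1.6310, Σzᵢ/Kᵢ = 1.5750 — both > 1, two phases present.
Newton iteration, ψ⁰ = 0.52:
  ψ = 0.5200: g = -0.03870, g' = -0.8707 → ψ = 0.4756
  ψ = 0.4756: g = 0.00021, g' = -0.8822 → ψ = 0.4758
Converged at ψ = 0.4758.
Compositions from xᵢ = zᵢ/(1+ψ(Kᵢ−1)), yᵢ = Kᵢxᵢ:
  A: x = 0.1198, y = 0.4289
  B: x = 0.0766, y = 0.2177
  C: x = 0.3842, y = 0.2263
  D: x = 0.4194, y = 0.1271

ψ = 0.4758, x_A = 0.1198, y_A = 0.4289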